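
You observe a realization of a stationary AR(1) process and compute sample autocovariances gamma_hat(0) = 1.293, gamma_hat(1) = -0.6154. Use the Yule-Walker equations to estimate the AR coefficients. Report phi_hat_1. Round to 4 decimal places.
\hat\phi_{1} = -0.4759

The Yule-Walker equations for an AR(p) process read, in matrix form,
  Gamma_p phi = r_p,   with   (Gamma_p)_{ij} = gamma(|i - j|),
                       (r_p)_i = gamma(i),   i,j = 1..p.
Substitute the sample gammas (Toeplitz matrix and right-hand side of size 1):
  Gamma_p = [[1.293]]
  r_p     = [-0.6154]
With p = 1 this is the single equation gamma(0) phi_1 = gamma(1):
  phi_hat_1 = gamma(1) / gamma(0) = -0.6154 / 1.293 = -0.4759.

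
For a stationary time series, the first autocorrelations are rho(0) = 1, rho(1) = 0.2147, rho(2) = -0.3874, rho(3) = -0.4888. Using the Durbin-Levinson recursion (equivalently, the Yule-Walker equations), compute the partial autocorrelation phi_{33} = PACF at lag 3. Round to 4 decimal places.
\phi_{33} = -0.3571

The PACF at lag k is phi_{kk}, the last component of the solution
to the Yule-Walker system G_k phi = r_k where
  (G_k)_{ij} = rho(|i - j|), (r_k)_i = rho(i), i,j = 1..k.
Equivalently, Durbin-Levinson gives phi_{kk} iteratively:
  phi_{11} = rho(1)
  phi_{kk} = [rho(k) - sum_{j=1..k-1} phi_{k-1,j} rho(k-j)]
            / [1 - sum_{j=1..k-1} phi_{k-1,j} rho(j)],
  phi_{k,j} = phi_{k-1,j} - phi_{kk} phi_{k-1,k-j},  j = 1..k-1.
Step k = 1:
  phi_11 = rho(1) = 0.2147.
Step k = 2:
  phi_22 = [rho(2) - phi_11 rho(1)] / [1 - phi_11 rho(1)] = [-0.3874 - (0.2147)(0.2147)] / [1 - (0.2147)(0.2147)]
         = -0.43349609 / 0.95390391 = -0.454444.
  Update: phi_21 = phi_11 - phi_22 phi_11 = 0.2147 - (-0.454444)(0.2147) = 0.312269.
Step k = 3:
  phi_33 = [rho(3) - phi_21 rho(2) - phi_22 rho(1)] / [1 - phi_21 rho(1) - phi_22 rho(2)]
    numerator   = -0.4888 - (0.312269)(-0.3874) - (-0.454444)(0.2147) = -0.27025776
    denominator = 1 - (0.312269)(0.2147) - (-0.454444)(-0.3874) = 0.75690413
  phi_33 = -0.27025776 / 0.75690413 = -0.3571.
Therefore phi_{33} = -0.3571.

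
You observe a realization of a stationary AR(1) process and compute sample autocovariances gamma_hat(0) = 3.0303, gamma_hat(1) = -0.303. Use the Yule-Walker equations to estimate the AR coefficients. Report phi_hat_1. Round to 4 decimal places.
\hat\phi_{1} = -0.1000

The Yule-Walker equations for an AR(p) process read, in matrix form,
  Gamma_p phi = r_p,   with   (Gamma_p)_{ij} = gamma(|i - j|),
                       (r_p)_i = gamma(i),   i,j = 1..p.
Substitute the sample gammas (Toeplitz matrix and right-hand side of size 1):
  Gamma_p = [[3.0303]]
  r_p     = [-0.303]
With p = 1 this is the single equation gamma(0) phi_1 = gamma(1):
  phi_hat_1 = gamma(1) / gamma(0) = -0.303 / 3.0303 = -0.1000.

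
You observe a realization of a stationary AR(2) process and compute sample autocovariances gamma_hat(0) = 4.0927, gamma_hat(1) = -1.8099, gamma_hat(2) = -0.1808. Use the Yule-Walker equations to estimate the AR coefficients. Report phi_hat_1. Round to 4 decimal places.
\hat\phi_{1} = -0.5740

The Yule-Walker equations for an AR(p) process read, in matrix form,
  Gamma_p phi = r_p,   with   (Gamma_p)_{ij} = gamma(|i - j|),
                       (r_p)_i = gamma(i),   i,j = 1..p.
Substitute the sample gammas (Toeplitz matrix and right-hand side of size 2):
  Gamma_p = [[4.0927, -1.8099], [-1.8099, 4.0927]]
  r_p     = [-1.8099, -0.1808]
Written out:
  4.0927 phi_1 - 1.8099 phi_2 = -1.8099
  -1.8099 phi_1 + 4.0927 phi_2 = -0.1808
Solve by Cramer's rule:
  det = gamma(0)^2 - gamma(1)^2 = (4.0927)^2 - (-1.8099)^2 = 16.75019329 - 3.27573801 = 13.47445528
  phi_hat_1 = [gamma(1) gamma(0) - gamma(1) gamma(2)] / det = [(-1.8099)(4.0927) - (-1.8099)(-0.1808)] / 13.47445528 = -7.73460765 / 13.47445528 = -0.574
  phi_hat_2 = [gamma(0) gamma(2) - gamma(1)^2] / det = [(4.0927)(-0.1808) - (-1.8099)^2] / 13.47445528 = -4.01569817 / 13.47445528 = -0.298
So phi_hat = [-0.5740, -0.2980].
Therefore phi_hat_1 = -0.5740.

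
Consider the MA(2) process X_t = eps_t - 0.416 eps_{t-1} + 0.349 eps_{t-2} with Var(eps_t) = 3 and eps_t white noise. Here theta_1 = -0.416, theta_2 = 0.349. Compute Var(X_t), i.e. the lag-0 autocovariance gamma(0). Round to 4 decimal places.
\gamma(0) = 3.8846

For an MA(q) process X_t = eps_t + sum_i theta_i eps_{t-i} with
Var(eps_t) = sigma^2, the variance is
  gamma(0) = sigma^2 * (1 + sum_i theta_i^2).
  sum_i theta_i^2 = (-0.416)^2 + (0.349)^2 = 0.173056 + 0.121801 = 0.294857.
  gamma(0) = 3 * (1 + 0.294857) = 3 * 1.294857 = 3.884571, which rounds to 3.8846.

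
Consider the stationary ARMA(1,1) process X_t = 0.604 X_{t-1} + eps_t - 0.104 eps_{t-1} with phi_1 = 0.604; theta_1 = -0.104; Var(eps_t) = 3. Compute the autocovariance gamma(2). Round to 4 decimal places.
\gamma(2) = 1.3368

Multiply the model equation by X_{t-k} and take expectations. With theta_0 = psi_0 = 1 and psi_j the MA(infinity) weights, this gives
  gamma(k) - sum_i phi_i gamma(k-i) = c_k,
  c_k = sigma^2 * sum_{j=k..q} theta_j psi_{j-k}   (c_k = 0 for k > q),
using gamma(-m) = gamma(m).
psi-weights needed (psi_j = theta_j + sum_i phi_i psi_{j-i}):
  psi_1 = theta_1 + phi_1 = -0.104 + (0.604) = 0.5
Right-hand sides:
  c_0 = sigma^2 (1 + theta_1 psi_1) = 3 * (1 + (-0.104)(0.5)) = 3 * 0.948 = 2.844
  c_1 = sigma^2 theta_1 = 3 * (-0.104) = -0.312
  c_2 = 0
Equations for k = 0 and k = 1 (AR order 1):
  gamma(0) = phi_1 gamma(1) + c_0
  gamma(1) = phi_1 gamma(0) + c_1
Substituting the second into the first: gamma(0) (1 - phi_1^2) = c_0 + phi_1 c_1, so
  gamma(0) = (c_0 + phi_1 c_1) / (1 - phi_1^2) = (2.844 + (0.604)(-0.312)) / (1 - (0.604)^2) = 2.655552 / 0.635184 = 4.18076.
  gamma(1) = phi_1 gamma(0) + c_1 = (0.604)(4.18076) + (-0.312) = 2.213179.
For k = 2 (> q): gamma(2) = phi_1 gamma(1) = (0.604)(2.213179) = 1.33676.
Therefore gamma(2) = 1.3368 (to 4 decimal places).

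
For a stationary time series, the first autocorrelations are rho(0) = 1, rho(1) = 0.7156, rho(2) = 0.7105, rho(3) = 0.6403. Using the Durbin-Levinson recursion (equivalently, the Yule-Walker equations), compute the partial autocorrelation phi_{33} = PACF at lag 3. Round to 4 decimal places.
\phi_{33} = 0.1169

The PACF at lag k is phi_{kk}, the last component of the solution
to the Yule-Walker system G_k phi = r_k where
  (G_k)_{ij} = rho(|i - j|), (r_k)_i = rho(i), i,j = 1..k.
Equivalently, Durbin-Levinson gives phi_{kk} iteratively:
  phi_{11} = rho(1)
  phi_{kk} = [rho(k) - sum_{j=1..k-1} phi_{k-1,j} rho(k-j)]
            / [1 - sum_{j=1..k-1} phi_{k-1,j} rho(j)],
  phi_{k,j} = phi_{k-1,j} - phi_{kk} phi_{k-1,k-j},  j = 1..k-1.
Step k = 1:
  phi_11 = rho(1) = 0.7156.
Step k = 2:
  phi_22 = [rho(2) - phi_11 rho(1)] / [1 - phi_11 rho(1)] = [0.7105 - (0.7156)(0.7156)] / [1 - (0.7156)(0.7156)]
         = 0.19841664 / 0.48791664 = 0.406661.
  Update: phi_21 = phi_11 - phi_22 phi_11 = 0.7156 - (0.406661)(0.7156) = 0.424593.
Step k = 3:
  phi_33 = [rho(3) - phi_21 rho(2) - phi_22 rho(1)] / [1 - phi_21 rho(1) - phi_22 rho(2)]
    numerator   = 0.6403 - (0.424593)(0.7105) - (0.406661)(0.7156) = 0.0476198
    denominator = 1 - (0.424593)(0.7156) - (0.406661)(0.7105) = 0.40722834
  phi_33 = 0.0476198 / 0.40722834 = 0.1169.
Therefore phi_{33} = 0.1169.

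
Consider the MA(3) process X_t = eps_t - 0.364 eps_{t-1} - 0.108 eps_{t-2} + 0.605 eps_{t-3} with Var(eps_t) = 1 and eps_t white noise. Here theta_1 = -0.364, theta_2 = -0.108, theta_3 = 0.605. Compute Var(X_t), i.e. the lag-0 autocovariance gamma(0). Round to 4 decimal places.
\gamma(0) = 1.5102

For an MA(q) process X_t = eps_t + sum_i theta_i eps_{t-i} with
Var(eps_t) = sigma^2, the variance is
  gamma(0) = sigma^2 * (1 + sum_i theta_i^2).
  sum_i theta_i^2 = (-0.364)^2 + (-0.108)^2 + (0.605)^2 = 0.132496 + 0.011664 + 0.366025 = 0.510185.
  gamma(0) = 1 * (1 + 0.510185) = 1 * 1.510185 = 1.510185, which rounds to 1.5102.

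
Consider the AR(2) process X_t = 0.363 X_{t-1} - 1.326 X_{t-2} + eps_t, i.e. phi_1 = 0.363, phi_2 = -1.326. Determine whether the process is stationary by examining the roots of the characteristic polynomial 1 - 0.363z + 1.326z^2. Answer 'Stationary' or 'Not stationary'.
\text{Not stationary}

The AR(p) characteristic polynomial is P(z) = 1 - 0.363z + 1.326z^2.
Stationarity requires all roots to lie outside the unit circle, i.e. |z| > 1 for every root.
Set 1 + (-0.363) z + (1.326) z^2 = 0, i.e. a z^2 + b z + c = 0 with a = 1.326, b = -0.363, c = 1.
Discriminant D = b^2 - 4ac = (-0.363)^2 - 4*(1.326)*1 = 0.131769 - (5.304) = -5.172231.
D < 0, so the roots are the complex-conjugate pair z = (-b +/- i sqrt(-D)) / (2a) = 0.1369 +/- 0.8576i.
For a conjugate pair |z|^2 = z * conj(z) = (product of roots) = c/a = 1/(1.326) = 0.754148, so |z| = sqrt(0.754148) = 0.8684 for both roots.
Moduli of all roots: 0.8684, 0.8684.
All moduli strictly greater than 1? No.
Verdict: Not stationary.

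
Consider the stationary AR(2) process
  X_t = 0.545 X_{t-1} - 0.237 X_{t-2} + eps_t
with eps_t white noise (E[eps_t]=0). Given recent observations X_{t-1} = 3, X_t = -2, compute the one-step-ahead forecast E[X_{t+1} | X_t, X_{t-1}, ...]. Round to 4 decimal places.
E[X_{t+1} \mid \mathcal F_t] = -1.8010

For an AR(p) model X_t = c + sum_i phi_i X_{t-i} + eps_t, the
one-step-ahead conditional mean is
  E[X_{t+1} | X_t, ...] = c + sum_i phi_i X_{t+1-i}.
Substitute known values:
  E[X_{t+1} | ...] = (0.545) * (-2) + (-0.237) * (3)
                   = -1.8010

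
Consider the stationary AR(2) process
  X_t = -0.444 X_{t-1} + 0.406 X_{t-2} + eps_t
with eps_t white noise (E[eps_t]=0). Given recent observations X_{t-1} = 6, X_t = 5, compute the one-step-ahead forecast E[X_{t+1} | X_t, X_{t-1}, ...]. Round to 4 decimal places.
E[X_{t+1} \mid \mathcal F_t] = 0.2160

For an AR(p) model X_t = c + sum_i phi_i X_{t-i} + eps_t, the
one-step-ahead conditional mean is
  E[X_{t+1} | X_t, ...] = c + sum_i phi_i X_{t+1-i}.
Substitute known values:
  E[X_{t+1} | ...] = (-0.444) * (5) + (0.406) * (6)
                   = 0.2160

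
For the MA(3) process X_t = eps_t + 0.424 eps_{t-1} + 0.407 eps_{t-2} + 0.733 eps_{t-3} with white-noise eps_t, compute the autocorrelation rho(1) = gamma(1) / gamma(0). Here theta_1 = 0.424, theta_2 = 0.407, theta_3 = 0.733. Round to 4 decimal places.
\rho(1) = 0.4753

For an MA(q) process with theta_0 = 1, the autocovariance is
  gamma(k) = sigma^2 * sum_{i=0..q-k} theta_i * theta_{i+k},
and rho(k) = gamma(k) / gamma(0). Sigma^2 cancels.
  numerator   = (1)*(0.424) + (0.424)*(0.407) + (0.407)*(0.733) = 0.894899.
  denominator = (1)^2 + (0.424)^2 + (0.407)^2 + (0.733)^2 = 1.882714.
  rho(1) = 0.894899 / 1.882714 = 0.4753.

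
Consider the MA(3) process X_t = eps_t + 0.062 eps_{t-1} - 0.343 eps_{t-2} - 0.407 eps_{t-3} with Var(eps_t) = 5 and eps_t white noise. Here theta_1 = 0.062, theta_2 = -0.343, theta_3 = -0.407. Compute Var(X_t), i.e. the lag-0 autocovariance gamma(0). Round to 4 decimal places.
\gamma(0) = 6.4357

For an MA(q) process X_t = eps_t + sum_i theta_i eps_{t-i} with
Var(eps_t) = sigma^2, the variance is
  gamma(0) = sigma^2 * (1 + sum_i theta_i^2).
  sum_i theta_i^2 = (0.062)^2 + (-0.343)^2 + (-0.407)^2 = 0.003844 + 0.117649 + 0.165649 = 0.287142.
  gamma(0) = 5 * (1 + 0.287142) = 5 * 1.287142 = 6.43571, which rounds to 6.4357.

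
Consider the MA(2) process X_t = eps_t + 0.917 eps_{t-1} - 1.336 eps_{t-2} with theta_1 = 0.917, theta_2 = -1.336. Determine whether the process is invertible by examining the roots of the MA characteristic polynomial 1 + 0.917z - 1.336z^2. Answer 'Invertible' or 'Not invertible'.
\text{Not invertible}

The MA(q) characteristic polynomial is P(z) = 1 + 0.917z - 1.336z^2.
Invertibility requires all roots to lie outside the unit circle, i.e. |z| > 1 for every root.
Set 1 + (0.917) z + (-1.336) z^2 = 0, i.e. a z^2 + b z + c = 0 with a = -1.336, b = 0.917, c = 1.
Discriminant D = b^2 - 4ac = (0.917)^2 - 4*(-1.336)*1 = 0.840889 - (-5.344) = 6.184889.
D >= 0, so the roots are real: z = (-b +/- sqrt(D)) / (2a) = (-0.917 +/- 2.486944) / (-2.672).
  z_1 = (-0.917 + 2.486944) / (-2.672) = -0.5876,   |z_1| = 0.5876.
  z_2 = (-0.917 - 2.486944) / (-2.672) = 1.2739,   |z_2| = 1.2739.
Moduli of all roots: 0.5876, 1.2739.
All moduli strictly greater than 1? No.
Verdict: Not invertible.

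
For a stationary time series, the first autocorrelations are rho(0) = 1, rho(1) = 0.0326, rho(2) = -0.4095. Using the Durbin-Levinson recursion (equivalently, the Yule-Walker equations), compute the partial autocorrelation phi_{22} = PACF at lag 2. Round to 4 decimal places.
\phi_{22} = -0.4110

The PACF at lag k is phi_{kk}, the last component of the solution
to the Yule-Walker system G_k phi = r_k where
  (G_k)_{ij} = rho(|i - j|), (r_k)_i = rho(i), i,j = 1..k.
Equivalently, Durbin-Levinson gives phi_{kk} iteratively:
  phi_{11} = rho(1)
  phi_{kk} = [rho(k) - sum_{j=1..k-1} phi_{k-1,j} rho(k-j)]
            / [1 - sum_{j=1..k-1} phi_{k-1,j} rho(j)],
  phi_{k,j} = phi_{k-1,j} - phi_{kk} phi_{k-1,k-j},  j = 1..k-1.
Step k = 1:
  phi_11 = rho(1) = 0.0326.
Step k = 2:
  phi_22 = [rho(2) - phi_11 rho(1)] / [1 - phi_11 rho(1)] = [-0.4095 - (0.0326)(0.0326)] / [1 - (0.0326)(0.0326)]
         = -0.41056276 / 0.99893724 = -0.411.
Therefore phi_{22} = -0.4110.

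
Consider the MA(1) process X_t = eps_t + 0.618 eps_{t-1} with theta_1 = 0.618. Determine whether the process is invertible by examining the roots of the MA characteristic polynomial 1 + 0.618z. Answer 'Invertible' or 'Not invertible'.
\text{Invertible}

The MA(q) characteristic polynomial is P(z) = 1 + 0.618z.
Invertibility requires all roots to lie outside the unit circle, i.e. |z| > 1 for every root.
This is linear in z: 1 + (0.618) z = 0  =>  z = -1/(0.618) = -1.618123,  |z| = 1.618123.
Moduli of all roots: 1.6181.
All moduli strictly greater than 1? Yes.
Verdict: Invertible.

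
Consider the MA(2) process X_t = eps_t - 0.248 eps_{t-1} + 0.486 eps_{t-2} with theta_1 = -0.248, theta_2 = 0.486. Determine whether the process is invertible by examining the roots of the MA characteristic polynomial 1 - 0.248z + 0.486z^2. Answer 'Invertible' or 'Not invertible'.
\text{Invertible}

The MA(q) characteristic polynomial is P(z) = 1 - 0.248z + 0.486z^2.
Invertibility requires all roots to lie outside the unit circle, i.e. |z| > 1 for every root.
Set 1 + (-0.248) z + (0.486) z^2 = 0, i.e. a z^2 + b z + c = 0 with a = 0.486, b = -0.248, c = 1.
Discriminant D = b^2 - 4ac = (-0.248)^2 - 4*(0.486)*1 = 0.061504 - (1.944) = -1.882496.
D < 0, so the roots are the complex-conjugate pair z = (-b +/- i sqrt(-D)) / (2a) = 0.2551 +/- 1.4116i.
For a conjugate pair |z|^2 = z * conj(z) = (product of roots) = c/a = 1/(0.486) = 2.057613, so |z| = sqrt(2.057613) = 1.4344 for both roots.
Moduli of all roots: 1.4344, 1.4344.
All moduli strictly greater than 1? Yes.
Verdict: Invertible.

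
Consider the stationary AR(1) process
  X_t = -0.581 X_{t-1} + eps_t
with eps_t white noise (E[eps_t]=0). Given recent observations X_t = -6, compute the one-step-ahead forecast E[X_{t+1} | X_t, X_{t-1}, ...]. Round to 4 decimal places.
E[X_{t+1} \mid \mathcal F_t] = 3.4860

For an AR(p) model X_t = c + sum_i phi_i X_{t-i} + eps_t, the
one-step-ahead conditional mean is
  E[X_{t+1} | X_t, ...] = c + sum_i phi_i X_{t+1-i}.
Substitute known values:
  E[X_{t+1} | ...] = (-0.581) * (-6)
                   = 3.4860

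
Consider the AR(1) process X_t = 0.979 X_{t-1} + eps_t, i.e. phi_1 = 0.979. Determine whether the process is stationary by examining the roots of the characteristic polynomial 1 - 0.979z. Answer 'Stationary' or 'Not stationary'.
\text{Stationary}

The AR(p) characteristic polynomial is P(z) = 1 - 0.979z.
Stationarity requires all roots to lie outside the unit circle, i.e. |z| > 1 for every root.
This is linear in z: 1 + (-0.979) z = 0  =>  z = -1/(-0.979) = 1.02145,  |z| = 1.02145.
Moduli of all roots: 1.0215.
All moduli strictly greater than 1? Yes.
Verdict: Stationary.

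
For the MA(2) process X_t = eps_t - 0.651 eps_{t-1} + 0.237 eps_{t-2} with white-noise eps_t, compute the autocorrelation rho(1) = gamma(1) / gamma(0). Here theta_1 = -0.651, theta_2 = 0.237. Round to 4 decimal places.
\rho(1) = -0.5441

For an MA(q) process with theta_0 = 1, the autocovariance is
  gamma(k) = sigma^2 * sum_{i=0..q-k} theta_i * theta_{i+k},
and rho(k) = gamma(k) / gamma(0). Sigma^2 cancels.
  numerator   = (1)*(-0.651) + (-0.651)*(0.237) = -0.805287.
  denominator = (1)^2 + (-0.651)^2 + (0.237)^2 = 1.47997.
  rho(1) = -0.805287 / 1.47997 = -0.5441.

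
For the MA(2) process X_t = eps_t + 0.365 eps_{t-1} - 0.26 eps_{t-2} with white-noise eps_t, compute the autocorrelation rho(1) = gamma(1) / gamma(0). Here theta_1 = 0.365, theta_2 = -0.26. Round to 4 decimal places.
\rho(1) = 0.2249

For an MA(q) process with theta_0 = 1, the autocovariance is
  gamma(k) = sigma^2 * sum_{i=0..q-k} theta_i * theta_{i+k},
and rho(k) = gamma(k) / gamma(0). Sigma^2 cancels.
  numerator   = (1)*(0.365) + (0.365)*(-0.26) = 0.2701.
  denominator = (1)^2 + (0.365)^2 + (-0.26)^2 = 1.200825.
  rho(1) = 0.2701 / 1.200825 = 0.2249.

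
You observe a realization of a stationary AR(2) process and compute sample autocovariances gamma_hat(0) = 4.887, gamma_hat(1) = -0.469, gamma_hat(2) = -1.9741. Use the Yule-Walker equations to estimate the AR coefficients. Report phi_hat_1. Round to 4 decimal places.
\hat\phi_{1} = -0.1360

The Yule-Walker equations for an AR(p) process read, in matrix form,
  Gamma_p phi = r_p,   with   (Gamma_p)_{ij} = gamma(|i - j|),
                       (r_p)_i = gamma(i),   i,j = 1..p.
Substitute the sample gammas (Toeplitz matrix and right-hand side of size 2):
  Gamma_p = [[4.887, -0.469], [-0.469, 4.887]]
  r_p     = [-0.469, -1.9741]
Written out:
  4.887 phi_1 - 0.469 phi_2 = -0.469
  -0.469 phi_1 + 4.887 phi_2 = -1.9741
Solve by Cramer's rule:
  det = gamma(0)^2 - gamma(1)^2 = (4.887)^2 - (-0.469)^2 = 23.882769 - 0.219961 = 23.662808
  phi_hat_1 = [gamma(1) gamma(0) - gamma(1) gamma(2)] / det = [(-0.469)(4.887) - (-0.469)(-1.9741)] / 23.662808 = -3.2178559 / 23.662808 = -0.136
  phi_hat_2 = [gamma(0) gamma(2) - gamma(1)^2] / det = [(4.887)(-1.9741) - (-0.469)^2] / 23.662808 = -9.8673877 / 23.662808 = -0.417
So phi_hat = [-0.1360, -0.4170].
Therefore phi_hat_1 = -0.1360.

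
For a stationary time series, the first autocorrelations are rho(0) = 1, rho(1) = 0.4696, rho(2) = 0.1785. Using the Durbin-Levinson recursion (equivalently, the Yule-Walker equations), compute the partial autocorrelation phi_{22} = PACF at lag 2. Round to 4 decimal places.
\phi_{22} = -0.0539

The PACF at lag k is phi_{kk}, the last component of the solution
to the Yule-Walker system G_k phi = r_k where
  (G_k)_{ij} = rho(|i - j|), (r_k)_i = rho(i), i,j = 1..k.
Equivalently, Durbin-Levinson gives phi_{kk} iteratively:
  phi_{11} = rho(1)
  phi_{kk} = [rho(k) - sum_{j=1..k-1} phi_{k-1,j} rho(k-j)]
            / [1 - sum_{j=1..k-1} phi_{k-1,j} rho(j)],
  phi_{k,j} = phi_{k-1,j} - phi_{kk} phi_{k-1,k-j},  j = 1..k-1.
Step k = 1:
  phi_11 = rho(1) = 0.4696.
Step k = 2:
  phi_22 = [rho(2) - phi_11 rho(1)] / [1 - phi_11 rho(1)] = [0.1785 - (0.4696)(0.4696)] / [1 - (0.4696)(0.4696)]
         = -0.04202416 / 0.77947584 = -0.0539.
Therefore phi_{22} = -0.0539.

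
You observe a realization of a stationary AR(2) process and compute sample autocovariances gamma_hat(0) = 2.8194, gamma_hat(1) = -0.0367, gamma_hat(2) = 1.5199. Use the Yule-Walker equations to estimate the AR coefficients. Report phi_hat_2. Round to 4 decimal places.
\hat\phi_{2} = 0.5390

The Yule-Walker equations for an AR(p) process read, in matrix form,
  Gamma_p phi = r_p,   with   (Gamma_p)_{ij} = gamma(|i - j|),
                       (r_p)_i = gamma(i),   i,j = 1..p.
Substitute the sample gammas (Toeplitz matrix and right-hand side of size 2):
  Gamma_p = [[2.8194, -0.0367], [-0.0367, 2.8194]]
  r_p     = [-0.0367, 1.5199]
Written out:
  2.8194 phi_1 - 0.0367 phi_2 = -0.0367
  -0.0367 phi_1 + 2.8194 phi_2 = 1.5199
Solve by Cramer's rule:
  det = gamma(0)^2 - gamma(1)^2 = (2.8194)^2 - (-0.0367)^2 = 7.94901636 - 0.00134689 = 7.94766947
  phi_hat_1 = [gamma(1) gamma(0) - gamma(1) gamma(2)] / det = [(-0.0367)(2.8194) - (-0.0367)(1.5199)] / 7.94766947 = -0.04769165 / 7.94766947 = -0.006
  phi_hat_2 = [gamma(0) gamma(2) - gamma(1)^2] / det = [(2.8194)(1.5199) - (-0.0367)^2] / 7.94766947 = 4.28385917 / 7.94766947 = 0.539
So phi_hat = [-0.0060, 0.5390].
Therefore phi_hat_2 = 0.5390.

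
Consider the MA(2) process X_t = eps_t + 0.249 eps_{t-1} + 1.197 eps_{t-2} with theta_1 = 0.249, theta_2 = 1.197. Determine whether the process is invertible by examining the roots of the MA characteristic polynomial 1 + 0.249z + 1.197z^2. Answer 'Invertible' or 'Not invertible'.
\text{Not invertible}

The MA(q) characteristic polynomial is P(z) = 1 + 0.249z + 1.197z^2.
Invertibility requires all roots to lie outside the unit circle, i.e. |z| > 1 for every root.
Set 1 + (0.249) z + (1.197) z^2 = 0, i.e. a z^2 + b z + c = 0 with a = 1.197, b = 0.249, c = 1.
Discriminant D = b^2 - 4ac = (0.249)^2 - 4*(1.197)*1 = 0.062001 - (4.788) = -4.725999.
D < 0, so the roots are the complex-conjugate pair z = (-b +/- i sqrt(-D)) / (2a) = -0.104 +/- 0.9081i.
For a conjugate pair |z|^2 = z * conj(z) = (product of roots) = c/a = 1/(1.197) = 0.835422, so |z| = sqrt(0.835422) = 0.914 for both roots.
Moduli of all roots: 0.9140, 0.9140.
All moduli strictly greater than 1? No.
Verdict: Not invertible.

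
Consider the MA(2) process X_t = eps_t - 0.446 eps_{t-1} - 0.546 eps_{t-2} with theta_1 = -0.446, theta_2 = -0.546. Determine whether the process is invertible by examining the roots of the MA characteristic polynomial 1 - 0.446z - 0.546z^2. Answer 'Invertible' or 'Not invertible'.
\text{Invertible}

The MA(q) characteristic polynomial is P(z) = 1 - 0.446z - 0.546z^2.
Invertibility requires all roots to lie outside the unit circle, i.e. |z| > 1 for every root.
Set 1 + (-0.446) z + (-0.546) z^2 = 0, i.e. a z^2 + b z + c = 0 with a = -0.546, b = -0.446, c = 1.
Discriminant D = b^2 - 4ac = (-0.446)^2 - 4*(-0.546)*1 = 0.198916 - (-2.184) = 2.382916.
D >= 0, so the roots are real: z = (-b +/- sqrt(D)) / (2a) = (0.446 +/- 1.54367) / (-1.092).
  z_1 = (0.446 + 1.54367) / (-1.092) = -1.822,   |z_1| = 1.822.
  z_2 = (0.446 - 1.54367) / (-1.092) = 1.0052,   |z_2| = 1.0052.
Moduli of all roots: 1.8220, 1.0052.
All moduli strictly greater than 1? Yes.
Verdict: Invertible.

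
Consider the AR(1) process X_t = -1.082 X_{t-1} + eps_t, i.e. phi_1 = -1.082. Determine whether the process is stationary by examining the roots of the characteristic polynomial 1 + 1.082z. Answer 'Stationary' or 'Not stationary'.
\text{Not stationary}

The AR(p) characteristic polynomial is P(z) = 1 + 1.082z.
Stationarity requires all roots to lie outside the unit circle, i.e. |z| > 1 for every root.
This is linear in z: 1 + (1.082) z = 0  =>  z = -1/(1.082) = -0.924214,  |z| = 0.924214.
Moduli of all roots: 0.9242.
All moduli strictly greater than 1? No.
Verdict: Not stationary.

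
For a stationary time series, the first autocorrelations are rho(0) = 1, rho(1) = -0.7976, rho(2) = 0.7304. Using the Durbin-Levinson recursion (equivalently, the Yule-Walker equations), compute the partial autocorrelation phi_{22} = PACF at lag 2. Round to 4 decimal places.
\phi_{22} = 0.2590

The PACF at lag k is phi_{kk}, the last component of the solution
to the Yule-Walker system G_k phi = r_k where
  (G_k)_{ij} = rho(|i - j|), (r_k)_i = rho(i), i,j = 1..k.
Equivalently, Durbin-Levinson gives phi_{kk} iteratively:
  phi_{11} = rho(1)
  phi_{kk} = [rho(k) - sum_{j=1..k-1} phi_{k-1,j} rho(k-j)]
            / [1 - sum_{j=1..k-1} phi_{k-1,j} rho(j)],
  phi_{k,j} = phi_{k-1,j} - phi_{kk} phi_{k-1,k-j},  j = 1..k-1.
Step k = 1:
  phi_11 = rho(1) = -0.7976.
Step k = 2:
  phi_22 = [rho(2) - phi_11 rho(1)] / [1 - phi_11 rho(1)] = [0.7304 - (-0.7976)(-0.7976)] / [1 - (-0.7976)(-0.7976)]
         = 0.09423424 / 0.36383424 = 0.259.
Therefore phi_{22} = 0.2590.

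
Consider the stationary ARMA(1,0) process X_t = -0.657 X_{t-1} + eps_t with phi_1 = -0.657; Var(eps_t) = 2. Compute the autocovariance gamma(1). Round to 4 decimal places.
\gamma(1) = -2.3120

Multiply the model equation by X_{t-k} and take expectations. With theta_0 = psi_0 = 1 and psi_j the MA(infinity) weights, this gives
  gamma(k) - sum_i phi_i gamma(k-i) = c_k,
  c_k = sigma^2 * sum_{j=k..q} theta_j psi_{j-k}   (c_k = 0 for k > q),
using gamma(-m) = gamma(m).
Pure AR (q = 0): c_0 = sigma^2 = 2, c_k = 0 for k >= 1.
Equations for k = 0 and k = 1 (AR order 1):
  gamma(0) = phi_1 gamma(1) + c_0
  gamma(1) = phi_1 gamma(0) + c_1
Substituting the second into the first: gamma(0) (1 - phi_1^2) = c_0 + phi_1 c_1, so
  gamma(0) = c_0 / (1 - phi_1^2) = 2 / (1 - (-0.657)^2) = 2 / 0.568351 = 3.518952.
  gamma(1) = phi_1 gamma(0) = (-0.657)(3.518952) = -2.311952.
Therefore gamma(1) = -2.3120 (to 4 decimal places).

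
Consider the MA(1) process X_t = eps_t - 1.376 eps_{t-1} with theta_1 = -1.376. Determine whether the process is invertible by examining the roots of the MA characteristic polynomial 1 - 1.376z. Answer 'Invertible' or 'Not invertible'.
\text{Not invertible}

The MA(q) characteristic polynomial is P(z) = 1 - 1.376z.
Invertibility requires all roots to lie outside the unit circle, i.e. |z| > 1 for every root.
This is linear in z: 1 + (-1.376) z = 0  =>  z = -1/(-1.376) = 0.726744,  |z| = 0.726744.
Moduli of all roots: 0.7267.
All moduli strictly greater than 1? No.
Verdict: Not invertible.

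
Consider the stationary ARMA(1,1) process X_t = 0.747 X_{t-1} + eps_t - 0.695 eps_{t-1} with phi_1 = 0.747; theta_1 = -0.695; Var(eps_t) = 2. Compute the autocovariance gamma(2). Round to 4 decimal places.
\gamma(2) = 0.0845

Multiply the model equation by X_{t-k} and take expectations. With theta_0 = psi_0 = 1 and psi_j the MA(infinity) weights, this gives
  gamma(k) - sum_i phi_i gamma(k-i) = c_k,
  c_k = sigma^2 * sum_{j=k..q} theta_j psi_{j-k}   (c_k = 0 for k > q),
using gamma(-m) = gamma(m).
psi-weights needed (psi_j = theta_j + sum_i phi_i psi_{j-i}):
  psi_1 = theta_1 + phi_1 = -0.695 + (0.747) = 0.052
Right-hand sides:
  c_0 = sigma^2 (1 + theta_1 psi_1) = 2 * (1 + (-0.695)(0.052)) = 2 * 0.96386 = 1.92772
  c_1 = sigma^2 theta_1 = 2 * (-0.695) = -1.39
  c_2 = 0
Equations for k = 0 and k = 1 (AR order 1):
  gamma(0) = phi_1 gamma(1) + c_0
  gamma(1) = phi_1 gamma(0) + c_1
Substituting the second into the first: gamma(0) (1 - phi_1^2) = c_0 + phi_1 c_1, so
  gamma(0) = (c_0 + phi_1 c_1) / (1 - phi_1^2) = (1.92772 + (0.747)(-1.39)) / (1 - (0.747)^2) = 0.88939 / 0.441991 = 2.012236.
  gamma(1) = phi_1 gamma(0) + c_1 = (0.747)(2.012236) + (-1.39) = 0.11314.
For k = 2 (> q): gamma(2) = phi_1 gamma(1) = (0.747)(0.11314) = 0.084516.
Therefore gamma(2) = 0.0845 (to 4 decimal places).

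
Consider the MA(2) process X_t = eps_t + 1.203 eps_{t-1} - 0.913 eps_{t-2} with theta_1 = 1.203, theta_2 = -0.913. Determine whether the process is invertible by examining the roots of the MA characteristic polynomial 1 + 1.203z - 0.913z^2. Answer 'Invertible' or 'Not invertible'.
\text{Not invertible}

The MA(q) characteristic polynomial is P(z) = 1 + 1.203z - 0.913z^2.
Invertibility requires all roots to lie outside the unit circle, i.e. |z| > 1 for every root.
Set 1 + (1.203) z + (-0.913) z^2 = 0, i.e. a z^2 + b z + c = 0 with a = -0.913, b = 1.203, c = 1.
Discriminant D = b^2 - 4ac = (1.203)^2 - 4*(-0.913)*1 = 1.447209 - (-3.652) = 5.099209.
D >= 0, so the roots are real: z = (-b +/- sqrt(D)) / (2a) = (-1.203 +/- 2.258143) / (-1.826).
  z_1 = (-1.203 + 2.258143) / (-1.826) = -0.5778,   |z_1| = 0.5778.
  z_2 = (-1.203 - 2.258143) / (-1.826) = 1.8955,   |z_2| = 1.8955.
Moduli of all roots: 0.5778, 1.8955.
All moduli strictly greater than 1? No.
Verdict: Not invertible.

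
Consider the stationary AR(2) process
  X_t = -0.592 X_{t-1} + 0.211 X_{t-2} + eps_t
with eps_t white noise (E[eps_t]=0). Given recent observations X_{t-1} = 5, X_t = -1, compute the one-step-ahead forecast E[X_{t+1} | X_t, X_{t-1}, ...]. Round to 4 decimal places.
E[X_{t+1} \mid \mathcal F_t] = 1.6470

For an AR(p) model X_t = c + sum_i phi_i X_{t-i} + eps_t, the
one-step-ahead conditional mean is
  E[X_{t+1} | X_t, ...] = c + sum_i phi_i X_{t+1-i}.
Substitute known values:
  E[X_{t+1} | ...] = (-0.592) * (-1) + (0.211) * (5)
                   = 1.6470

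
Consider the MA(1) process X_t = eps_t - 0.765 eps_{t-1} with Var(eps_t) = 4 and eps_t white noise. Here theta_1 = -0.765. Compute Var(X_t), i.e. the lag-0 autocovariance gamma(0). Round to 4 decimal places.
\gamma(0) = 6.3409

For an MA(q) process X_t = eps_t + sum_i theta_i eps_{t-i} with
Var(eps_t) = sigma^2, the variance is
  gamma(0) = sigma^2 * (1 + sum_i theta_i^2).
  sum_i theta_i^2 = (-0.765)^2 = 0.585225.
  gamma(0) = 4 * (1 + 0.585225) = 4 * 1.585225 = 6.3409.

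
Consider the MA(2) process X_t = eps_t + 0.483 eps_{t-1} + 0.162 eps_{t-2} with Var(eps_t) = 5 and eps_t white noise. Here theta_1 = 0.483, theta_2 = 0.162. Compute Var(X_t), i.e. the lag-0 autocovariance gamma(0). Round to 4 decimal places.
\gamma(0) = 6.2977

For an MA(q) process X_t = eps_t + sum_i theta_i eps_{t-i} with
Var(eps_t) = sigma^2, the variance is
  gamma(0) = sigma^2 * (1 + sum_i theta_i^2).
  sum_i theta_i^2 = (0.483)^2 + (0.162)^2 = 0.233289 + 0.026244 = 0.259533.
  gamma(0) = 5 * (1 + 0.259533) = 5 * 1.259533 = 6.297665, which rounds to 6.2977.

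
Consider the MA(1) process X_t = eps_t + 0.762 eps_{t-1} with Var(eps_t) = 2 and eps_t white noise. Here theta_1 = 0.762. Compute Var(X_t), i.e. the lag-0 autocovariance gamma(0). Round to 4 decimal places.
\gamma(0) = 3.1613

For an MA(q) process X_t = eps_t + sum_i theta_i eps_{t-i} with
Var(eps_t) = sigma^2, the variance is
  gamma(0) = sigma^2 * (1 + sum_i theta_i^2).
  sum_i theta_i^2 = (0.762)^2 = 0.580644.
  gamma(0) = 2 * (1 + 0.580644) = 2 * 1.580644 = 3.161288, which rounds to 3.1613.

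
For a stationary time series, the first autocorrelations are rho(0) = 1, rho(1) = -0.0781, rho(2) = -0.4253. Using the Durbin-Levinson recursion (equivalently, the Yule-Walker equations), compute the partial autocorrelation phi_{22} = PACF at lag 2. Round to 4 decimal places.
\phi_{22} = -0.4340

The PACF at lag k is phi_{kk}, the last component of the solution
to the Yule-Walker system G_k phi = r_k where
  (G_k)_{ij} = rho(|i - j|), (r_k)_i = rho(i), i,j = 1..k.
Equivalently, Durbin-Levinson gives phi_{kk} iteratively:
  phi_{11} = rho(1)
  phi_{kk} = [rho(k) - sum_{j=1..k-1} phi_{k-1,j} rho(k-j)]
            / [1 - sum_{j=1..k-1} phi_{k-1,j} rho(j)],
  phi_{k,j} = phi_{k-1,j} - phi_{kk} phi_{k-1,k-j},  j = 1..k-1.
Step k = 1:
  phi_11 = rho(1) = -0.0781.
Step k = 2:
  phi_22 = [rho(2) - phi_11 rho(1)] / [1 - phi_11 rho(1)] = [-0.4253 - (-0.0781)(-0.0781)] / [1 - (-0.0781)(-0.0781)]
         = -0.43139961 / 0.99390039 = -0.434.
Therefore phi_{22} = -0.4340.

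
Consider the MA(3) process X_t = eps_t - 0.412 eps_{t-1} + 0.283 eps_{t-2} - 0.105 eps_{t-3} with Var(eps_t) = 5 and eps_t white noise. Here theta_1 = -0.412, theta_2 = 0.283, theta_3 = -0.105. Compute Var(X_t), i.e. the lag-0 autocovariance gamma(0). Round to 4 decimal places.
\gamma(0) = 6.3043

For an MA(q) process X_t = eps_t + sum_i theta_i eps_{t-i} with
Var(eps_t) = sigma^2, the variance is
  gamma(0) = sigma^2 * (1 + sum_i theta_i^2).
  sum_i theta_i^2 = (-0.412)^2 + (0.283)^2 + (-0.105)^2 = 0.169744 + 0.080089 + 0.011025 = 0.260858.
  gamma(0) = 5 * (1 + 0.260858) = 5 * 1.260858 = 6.30429, which rounds to 6.3043.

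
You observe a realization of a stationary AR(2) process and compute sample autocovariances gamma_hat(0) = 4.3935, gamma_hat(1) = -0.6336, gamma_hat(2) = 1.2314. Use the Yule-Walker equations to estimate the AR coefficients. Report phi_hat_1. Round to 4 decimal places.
\hat\phi_{1} = -0.1060

The Yule-Walker equations for an AR(p) process read, in matrix form,
  Gamma_p phi = r_p,   with   (Gamma_p)_{ij} = gamma(|i - j|),
                       (r_p)_i = gamma(i),   i,j = 1..p.
Substitute the sample gammas (Toeplitz matrix and right-hand side of size 2):
  Gamma_p = [[4.3935, -0.6336], [-0.6336, 4.3935]]
  r_p     = [-0.6336, 1.2314]
Written out:
  4.3935 phi_1 - 0.6336 phi_2 = -0.6336
  -0.6336 phi_1 + 4.3935 phi_2 = 1.2314
Solve by Cramer's rule:
  det = gamma(0)^2 - gamma(1)^2 = (4.3935)^2 - (-0.6336)^2 = 19.30284225 - 0.40144896 = 18.90139329
  phi_hat_1 = [gamma(1) gamma(0) - gamma(1) gamma(2)] / det = [(-0.6336)(4.3935) - (-0.6336)(1.2314)] / 18.90139329 = -2.00350656 / 18.90139329 = -0.106
  phi_hat_2 = [gamma(0) gamma(2) - gamma(1)^2] / det = [(4.3935)(1.2314) - (-0.6336)^2] / 18.90139329 = 5.00870694 / 18.90139329 = 0.265
So phi_hat = [-0.1060, 0.2650].
Therefore phi_hat_1 = -0.1060.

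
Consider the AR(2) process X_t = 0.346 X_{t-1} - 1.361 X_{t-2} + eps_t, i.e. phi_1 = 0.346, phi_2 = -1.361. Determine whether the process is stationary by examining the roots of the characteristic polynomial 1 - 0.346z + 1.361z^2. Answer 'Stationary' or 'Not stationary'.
\text{Not stationary}

The AR(p) characteristic polynomial is P(z) = 1 - 0.346z + 1.361z^2.
Stationarity requires all roots to lie outside the unit circle, i.e. |z| > 1 for every root.
Set 1 + (-0.346) z + (1.361) z^2 = 0, i.e. a z^2 + b z + c = 0 with a = 1.361, b = -0.346, c = 1.
Discriminant D = b^2 - 4ac = (-0.346)^2 - 4*(1.361)*1 = 0.119716 - (5.444) = -5.324284.
D < 0, so the roots are the complex-conjugate pair z = (-b +/- i sqrt(-D)) / (2a) = 0.1271 +/- 0.8477i.
For a conjugate pair |z|^2 = z * conj(z) = (product of roots) = c/a = 1/(1.361) = 0.734754, so |z| = sqrt(0.734754) = 0.8572 for both roots.
Moduli of all roots: 0.8572, 0.8572.
All moduli strictly greater than 1? No.
Verdict: Not stationary.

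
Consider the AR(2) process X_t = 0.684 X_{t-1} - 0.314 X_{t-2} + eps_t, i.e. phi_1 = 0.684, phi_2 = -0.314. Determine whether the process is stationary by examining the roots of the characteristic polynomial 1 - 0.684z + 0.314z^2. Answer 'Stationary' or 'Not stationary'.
\text{Stationary}

The AR(p) characteristic polynomial is P(z) = 1 - 0.684z + 0.314z^2.
Stationarity requires all roots to lie outside the unit circle, i.e. |z| > 1 for every root.
Set 1 + (-0.684) z + (0.314) z^2 = 0, i.e. a z^2 + b z + c = 0 with a = 0.314, b = -0.684, c = 1.
Discriminant D = b^2 - 4ac = (-0.684)^2 - 4*(0.314)*1 = 0.467856 - (1.256) = -0.788144.
D < 0, so the roots are the complex-conjugate pair z = (-b +/- i sqrt(-D)) / (2a) = 1.0892 +/- 1.4137i.
For a conjugate pair |z|^2 = z * conj(z) = (product of roots) = c/a = 1/(0.314) = 3.184713, so |z| = sqrt(3.184713) = 1.7846 for both roots.
Moduli of all roots: 1.7846, 1.7846.
All moduli strictly greater than 1? Yes.
Verdict: Stationary.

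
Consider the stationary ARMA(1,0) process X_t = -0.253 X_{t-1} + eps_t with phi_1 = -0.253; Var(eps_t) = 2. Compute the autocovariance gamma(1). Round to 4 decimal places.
\gamma(1) = -0.5406

Multiply the model equation by X_{t-k} and take expectations. With theta_0 = psi_0 = 1 and psi_j the MA(infinity) weights, this gives
  gamma(k) - sum_i phi_i gamma(k-i) = c_k,
  c_k = sigma^2 * sum_{j=k..q} theta_j psi_{j-k}   (c_k = 0 for k > q),
using gamma(-m) = gamma(m).
Pure AR (q = 0): c_0 = sigma^2 = 2, c_k = 0 for k >= 1.
Equations for k = 0 and k = 1 (AR order 1):
  gamma(0) = phi_1 gamma(1) + c_0
  gamma(1) = phi_1 gamma(0) + c_1
Substituting the second into the first: gamma(0) (1 - phi_1^2) = c_0 + phi_1 c_1, so
  gamma(0) = c_0 / (1 - phi_1^2) = 2 / (1 - (-0.253)^2) = 2 / 0.935991 = 2.136773.
  gamma(1) = phi_1 gamma(0) = (-0.253)(2.136773) = -0.540603.
Therefore gamma(1) = -0.5406 (to 4 decimal places).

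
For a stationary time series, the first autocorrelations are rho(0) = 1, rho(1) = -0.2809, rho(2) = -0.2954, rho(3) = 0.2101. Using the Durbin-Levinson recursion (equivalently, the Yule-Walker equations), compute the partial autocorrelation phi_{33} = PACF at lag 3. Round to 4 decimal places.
\phi_{33} = -0.0270

The PACF at lag k is phi_{kk}, the last component of the solution
to the Yule-Walker system G_k phi = r_k where
  (G_k)_{ij} = rho(|i - j|), (r_k)_i = rho(i), i,j = 1..k.
Equivalently, Durbin-Levinson gives phi_{kk} iteratively:
  phi_{11} = rho(1)
  phi_{kk} = [rho(k) - sum_{j=1..k-1} phi_{k-1,j} rho(k-j)]
            / [1 - sum_{j=1..k-1} phi_{k-1,j} rho(j)],
  phi_{k,j} = phi_{k-1,j} - phi_{kk} phi_{k-1,k-j},  j = 1..k-1.
Step k = 1:
  phi_11 = rho(1) = -0.2809.
Step k = 2:
  phi_22 = [rho(2) - phi_11 rho(1)] / [1 - phi_11 rho(1)] = [-0.2954 - (-0.2809)(-0.2809)] / [1 - (-0.2809)(-0.2809)]
         = -0.37430481 / 0.92109519 = -0.406369.
  Update: phi_21 = phi_11 - phi_22 phi_11 = -0.2809 - (-0.406369)(-0.2809) = -0.395049.
Step k = 3:
  phi_33 = [rho(3) - phi_21 rho(2) - phi_22 rho(1)] / [1 - phi_21 rho(1) - phi_22 rho(2)]
    numerator   = 0.2101 - (-0.395049)(-0.2954) - (-0.406369)(-0.2809) = -0.02074665
    denominator = 1 - (-0.395049)(-0.2809) - (-0.406369)(-0.2954) = 0.76898921
  phi_33 = -0.02074665 / 0.76898921 = -0.027.
Therefore phi_{33} = -0.0270.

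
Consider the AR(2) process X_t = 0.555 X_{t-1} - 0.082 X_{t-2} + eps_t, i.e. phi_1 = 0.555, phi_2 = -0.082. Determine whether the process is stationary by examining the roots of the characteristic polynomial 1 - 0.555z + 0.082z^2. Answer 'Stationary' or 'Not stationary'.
\text{Stationary}

The AR(p) characteristic polynomial is P(z) = 1 - 0.555z + 0.082z^2.
Stationarity requires all roots to lie outside the unit circle, i.e. |z| > 1 for every root.
Set 1 + (-0.555) z + (0.082) z^2 = 0, i.e. a z^2 + b z + c = 0 with a = 0.082, b = -0.555, c = 1.
Discriminant D = b^2 - 4ac = (-0.555)^2 - 4*(0.082)*1 = 0.308025 - (0.328) = -0.019975.
D < 0, so the roots are the complex-conjugate pair z = (-b +/- i sqrt(-D)) / (2a) = 3.3841 +/- 0.8618i.
For a conjugate pair |z|^2 = z * conj(z) = (product of roots) = c/a = 1/(0.082) = 12.195122, so |z| = sqrt(12.195122) = 3.4922 for both roots.
Moduli of all roots: 3.4922, 3.4922.
All moduli strictly greater than 1? Yes.
Verdict: Stationary.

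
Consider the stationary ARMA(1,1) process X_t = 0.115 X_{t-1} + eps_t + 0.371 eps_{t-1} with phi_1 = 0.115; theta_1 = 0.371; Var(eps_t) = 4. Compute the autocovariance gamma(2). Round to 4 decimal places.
\gamma(2) = 0.2362

Multiply the model equation by X_{t-k} and take expectations. With theta_0 = psi_0 = 1 and psi_j the MA(infinity) weights, this gives
  gamma(k) - sum_i phi_i gamma(k-i) = c_k,
  c_k = sigma^2 * sum_{j=k..q} theta_j psi_{j-k}   (c_k = 0 for k > q),
using gamma(-m) = gamma(m).
psi-weights needed (psi_j = theta_j + sum_i phi_i psi_{j-i}):
  psi_1 = theta_1 + phi_1 = 0.371 + (0.115) = 0.486
Right-hand sides:
  c_0 = sigma^2 (1 + theta_1 psi_1) = 4 * (1 + (0.371)(0.486)) = 4 * 1.180306 = 4.721224
  c_1 = sigma^2 theta_1 = 4 * (0.371) = 1.484
  c_2 = 0
Equations for k = 0 and k = 1 (AR order 1):
  gamma(0) = phi_1 gamma(1) + c_0
  gamma(1) = phi_1 gamma(0) + c_1
Substituting the second into the first: gamma(0) (1 - phi_1^2) = c_0 + phi_1 c_1, so
  gamma(0) = (c_0 + phi_1 c_1) / (1 - phi_1^2) = (4.721224 + (0.115)(1.484)) / (1 - (0.115)^2) = 4.891884 / 0.986775 = 4.957446.
  gamma(1) = phi_1 gamma(0) + c_1 = (0.115)(4.957446) + (1.484) = 2.054106.
For k = 2 (> q): gamma(2) = phi_1 gamma(1) = (0.115)(2.054106) = 0.236222.
Therefore gamma(2) = 0.2362 (to 4 decimal places).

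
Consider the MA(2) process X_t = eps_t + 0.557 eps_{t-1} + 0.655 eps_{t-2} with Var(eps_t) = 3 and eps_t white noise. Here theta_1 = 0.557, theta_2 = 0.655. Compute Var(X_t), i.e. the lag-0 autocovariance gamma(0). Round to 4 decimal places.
\gamma(0) = 5.2178

For an MA(q) process X_t = eps_t + sum_i theta_i eps_{t-i} with
Var(eps_t) = sigma^2, the variance is
  gamma(0) = sigma^2 * (1 + sum_i theta_i^2).
  sum_i theta_i^2 = (0.557)^2 + (0.655)^2 = 0.310249 + 0.429025 = 0.739274.
  gamma(0) = 3 * (1 + 0.739274) = 3 * 1.739274 = 5.217822, which rounds to 5.2178.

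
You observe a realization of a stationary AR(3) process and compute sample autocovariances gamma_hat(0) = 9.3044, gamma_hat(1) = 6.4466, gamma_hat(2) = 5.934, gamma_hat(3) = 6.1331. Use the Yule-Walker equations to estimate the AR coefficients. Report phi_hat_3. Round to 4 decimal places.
\hat\phi_{3} = 0.2990

The Yule-Walker equations for an AR(p) process read, in matrix form,
  Gamma_p phi = r_p,   with   (Gamma_p)_{ij} = gamma(|i - j|),
                       (r_p)_i = gamma(i),   i,j = 1..p.
Substitute the sample gammas (Toeplitz matrix and right-hand side of size 3):
  Gamma_p = [[9.3044, 6.4466, 5.934], [6.4466, 9.3044, 6.4466], [5.934, 6.4466, 9.3044]]
  r_p     = [6.4466, 5.934, 6.1331]
Written out (R1..R3):
  (R1) 9.3044 phi_1 + 6.4466 phi_2 + 5.934 phi_3 = 6.4466
  (R2) 6.4466 phi_1 + 9.3044 phi_2 + 6.4466 phi_3 = 5.934
  (R3) 5.934 phi_1 + 6.4466 phi_2 + 9.3044 phi_3 = 6.1331
Gaussian elimination:
  R2 <- R2 - (6.4466/9.3044) R1 = R2 - (0.692855) R1:  4.837841 phi_2 + 2.335198 phi_3 = 1.467441
  R3 <- R3 - (5.934/9.3044) R1 = R3 - (0.637763) R1:  2.335198 phi_2 + 5.519916 phi_3 = 2.021698
  R3 <- R3 - (2.335198/4.837841) R2 = R3 - (0.482694) R2:  4.392729 phi_3 = 1.313373
Back-substitution:
  phi_hat_3 = 1.313373 / 4.392729 = 0.298988
  phi_hat_2 = (1.467441 - (2.335198)(0.298988)) / 4.837841 = 0.159006
  phi_hat_1 = (6.4466 - (6.4466)(0.159006) - (5.934)(0.298988)) / 9.3044 = 0.392004
So phi_hat = [0.3920, 0.1590, 0.2990].
Therefore phi_hat_3 = 0.2990.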